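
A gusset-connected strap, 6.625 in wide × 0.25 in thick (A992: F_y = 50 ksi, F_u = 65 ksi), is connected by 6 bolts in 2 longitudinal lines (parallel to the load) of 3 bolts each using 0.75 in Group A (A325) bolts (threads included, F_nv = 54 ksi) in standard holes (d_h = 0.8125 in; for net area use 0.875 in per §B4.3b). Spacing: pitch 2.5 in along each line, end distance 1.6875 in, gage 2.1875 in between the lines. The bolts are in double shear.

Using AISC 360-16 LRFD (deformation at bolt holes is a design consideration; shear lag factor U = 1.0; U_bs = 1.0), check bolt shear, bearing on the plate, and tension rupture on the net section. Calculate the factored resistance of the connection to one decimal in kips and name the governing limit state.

Bolt shear: A_b = π(0.75)²/4 = 0.44179 in². φR_n = 0.75 × 54 × 0.44179 × 6 × 2 = 214.7 kips.
Bearing (0.25 in plate, F_u = 65 ksi): end bolts L_c = 1.6875 − 0.8125/2 = 1.28125, R_n = min(1.2×1.28125×0.25×65, 2.4×0.75×0.25×65) = 24.984 kips/bolt; interior L_c = 2.5 − 0.8125 = 1.6875, R_n = 29.25 kips/bolt. φR_n = 0.75 × (2×24.984 + 4×29.25) = 125.2 kips.
Tension rupture (net): A_n = (6.625 − 2×0.875)×0.25 = 1.2188 in² (U = 1.0, A_e = A_n). φR_n = 0.75 × 65 × 1.2188 = 59.4 kips.
Governing: min(214.7, 125.2, 59.4) = 59.4 kips → net-section rupture.

59.4 kips (net-section rupture governs)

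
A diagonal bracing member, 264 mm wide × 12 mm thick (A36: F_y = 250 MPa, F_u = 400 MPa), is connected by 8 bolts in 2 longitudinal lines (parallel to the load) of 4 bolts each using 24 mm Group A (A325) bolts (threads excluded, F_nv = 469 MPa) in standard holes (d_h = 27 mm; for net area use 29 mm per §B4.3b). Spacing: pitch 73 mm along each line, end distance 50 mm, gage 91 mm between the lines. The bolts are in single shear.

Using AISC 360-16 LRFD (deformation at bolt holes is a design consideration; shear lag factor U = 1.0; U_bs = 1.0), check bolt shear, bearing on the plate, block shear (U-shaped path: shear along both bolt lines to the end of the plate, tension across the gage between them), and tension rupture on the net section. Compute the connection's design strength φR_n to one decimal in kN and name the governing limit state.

741.6 kN (net-section rupture governs)

Bolt shear: A_b = π(24)²/4 = 452.39 mm². φR_n = 0.75 × 469 × 452.39 × 8 × 1 = 1273.0 kN.
Bearing (12 mm plate, F_u = 400 MPa): end bolts L_c = 50 − 27/2 = 36.5, R_n = min(1.2×36.5×12×400, 2.4×24×12×400) = 210.24 kN/bolt; interior L_c = 73 − 27 = 46, R_n = 264.96 kN/bolt. φR_n = 0.75 × (2×210.24 + 6×264.96) = 1507.7 kN.
Block shear: shear path 2×[50+3×73] = 2×269 mm, A_gv = 6456, A_nv = 2×(269 − 3.5×29)×12 = 4020 mm²; tension across gage: (91 − 1×29)×12 = 744 mm². R_n = min(0.6×400×4020, 0.6×250×6456) + 1.0×400×744 = min(964.8, 968.4) + 297.6 = 1262.4 kN. φR_n = 0.75 × 1262.4 = 946.8 kN.
Tension rupture (net): A_n = (264 − 2×29)×12 = 2472 mm² (U = 1.0, A_e = A_n). φR_n = 0.75 × 400 × 2472 = 741.6 kN.
Governing: min(1273.0, 1507.7, 946.8, 741.6) = 741.6 kN → net-section rupture.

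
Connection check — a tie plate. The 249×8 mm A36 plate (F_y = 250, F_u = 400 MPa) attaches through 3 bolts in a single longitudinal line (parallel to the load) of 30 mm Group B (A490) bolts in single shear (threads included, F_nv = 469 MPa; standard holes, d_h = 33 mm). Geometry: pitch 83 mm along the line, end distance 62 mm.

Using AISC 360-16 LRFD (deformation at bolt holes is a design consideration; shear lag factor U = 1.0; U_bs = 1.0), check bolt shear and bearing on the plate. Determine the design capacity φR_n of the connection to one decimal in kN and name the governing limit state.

419.0 kN (bearing governs)

Bolt shear: A_b = π(30)²/4 = 706.86 mm². φR_n = 0.75 × 469 × 706.86 × 3 × 1 = 745.9 kN.
Bearing (8 mm plate, F_u = 400 MPa): end bolts L_c = 62 − 33/2 = 45.5, R_n = min(1.2×45.5×8×400, 2.4×30×8×400) = 174.72 kN/bolt; interior L_c = 83 − 33 = 50, R_n = 192 kN/bolt. φR_n = 0.75 × (1×174.72 + 2×192) = 419.0 kN.
Governing: min(745.9, 419.0) = 419.0 kN → bearing.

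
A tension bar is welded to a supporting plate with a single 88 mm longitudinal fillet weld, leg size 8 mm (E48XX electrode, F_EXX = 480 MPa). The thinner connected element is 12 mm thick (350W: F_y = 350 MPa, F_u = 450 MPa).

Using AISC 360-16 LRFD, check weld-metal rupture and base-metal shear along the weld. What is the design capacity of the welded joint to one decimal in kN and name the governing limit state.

Weld metal: throat = 0.707×8 = 5.656 mm, L = 88 mm. φR_n = 0.75 × 0.6 × 480 × 5.656 × 88 = 107.5 kN.
Base metal shear (12 mm plate): yield φR_n = 1.0×0.6×350×12×88 = 221.8 kN; rupture φR_n = 0.75×0.6×450×12×88 = 213.8 kN; take 213.8 kN (rupture).
Governing: min(107.5, 213.8) = 107.5 kN → weld metal.

107.5 kN (weld metal governs)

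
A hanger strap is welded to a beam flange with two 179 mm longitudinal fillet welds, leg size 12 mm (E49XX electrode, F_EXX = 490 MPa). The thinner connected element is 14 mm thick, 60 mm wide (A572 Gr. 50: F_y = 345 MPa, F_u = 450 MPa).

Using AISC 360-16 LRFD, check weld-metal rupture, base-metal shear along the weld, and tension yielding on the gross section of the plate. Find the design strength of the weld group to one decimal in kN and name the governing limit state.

260.8 kN (gross-section yield governs)

Weld metal: throat = 0.707×12 = 8.484 mm, L = 2×179 = 358 mm. φR_n = 0.75 × 0.6 × 490 × 8.484 × 358 = 669.7 kN.
Base metal shear (14 mm plate): yield φR_n = 1.0×0.6×345×14×358 = 1037.5 kN; rupture φR_n = 0.75×0.6×450×14×358 = 1014.9 kN; take 1014.9 kN (rupture).
Tension yield (gross): A_g = 60×14 = 840 mm². φR_n = 0.90 × 345 × 840 = 260.8 kN.
Governing: min(669.7, 1014.9, 260.8) = 260.8 kN → gross-section yield.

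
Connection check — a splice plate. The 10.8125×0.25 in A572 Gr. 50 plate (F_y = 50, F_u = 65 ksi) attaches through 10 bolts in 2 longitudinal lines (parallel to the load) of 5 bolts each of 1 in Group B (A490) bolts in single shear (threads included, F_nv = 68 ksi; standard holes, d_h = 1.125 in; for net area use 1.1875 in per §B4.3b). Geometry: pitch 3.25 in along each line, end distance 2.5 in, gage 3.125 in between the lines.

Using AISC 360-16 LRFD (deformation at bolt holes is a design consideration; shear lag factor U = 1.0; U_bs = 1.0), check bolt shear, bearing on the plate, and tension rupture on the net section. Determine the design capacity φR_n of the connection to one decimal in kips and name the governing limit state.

Bolt shear: A_b = π(1)²/4 = 0.7854 in². φR_n = 0.75 × 68 × 0.7854 × 10 × 1 = 400.6 kips.
Bearing (0.25 in plate, F_u = 65 ksi): end bolts L_c = 2.5 − 1.125/2 = 1.9375, R_n = min(1.2×1.9375×0.25×65, 2.4×1×0.25×65) = 37.781 kips/bolt; interior L_c = 3.25 − 1.125 = 2.125, R_n = 39 kips/bolt. φR_n = 0.75 × (2×37.781 + 8×39) = 290.7 kips.
Tension rupture (net): A_n = (10.8125 − 2×1.1875)×0.25 = 2.1094 in² (U = 1.0, A_e = A_n). φR_n = 0.75 × 65 × 2.1094 = 102.8 kips.
Governing: min(400.6, 290.7, 102.8) = 102.8 kips → net-section rupture.

102.8 kips (net-section rupture governs)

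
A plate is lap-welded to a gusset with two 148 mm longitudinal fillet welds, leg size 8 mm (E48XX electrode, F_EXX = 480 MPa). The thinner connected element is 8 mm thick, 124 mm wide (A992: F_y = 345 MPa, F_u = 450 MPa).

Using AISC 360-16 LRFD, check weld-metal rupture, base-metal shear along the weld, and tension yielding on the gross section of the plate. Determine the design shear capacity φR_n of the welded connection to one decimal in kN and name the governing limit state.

308.0 kN (gross-section yield governs)

Weld metal: throat = 0.707×8 = 5.656 mm, L = 2×148 = 296 mm. φR_n = 0.75 × 0.6 × 480 × 5.656 × 296 = 361.6 kN.
Base metal shear (8 mm plate): yield φR_n = 1.0×0.6×345×8×296 = 490.2 kN; rupture φR_n = 0.75×0.6×450×8×296 = 479.5 kN; take 479.5 kN (rupture).
Tension yield (gross): A_g = 124×8 = 992 mm². φR_n = 0.90 × 345 × 992 = 308.0 kN.
Governing: min(361.6, 479.5, 308.0) = 308.0 kN → gross-section yield.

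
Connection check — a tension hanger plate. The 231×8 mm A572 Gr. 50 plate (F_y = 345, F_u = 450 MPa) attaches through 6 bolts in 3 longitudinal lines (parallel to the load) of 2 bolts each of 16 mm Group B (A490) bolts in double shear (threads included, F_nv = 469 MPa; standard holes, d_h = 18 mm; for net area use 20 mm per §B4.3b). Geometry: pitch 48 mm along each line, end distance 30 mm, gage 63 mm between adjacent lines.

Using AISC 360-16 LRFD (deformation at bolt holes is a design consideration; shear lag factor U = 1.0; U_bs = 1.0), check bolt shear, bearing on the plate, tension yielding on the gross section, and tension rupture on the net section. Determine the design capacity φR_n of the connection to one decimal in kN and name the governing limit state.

Bolt shear: A_b = π(16)²/4 = 201.06 mm². φR_n = 0.75 × 469 × 201.06 × 6 × 2 = 848.7 kN.
Bearing (8 mm plate, F_u = 450 MPa): end bolts L_c = 30 − 18/2 = 21, R_n = min(1.2×21×8×450, 2.4×16×8×450) = 90.72 kN/bolt; interior L_c = 48 − 18 = 30, R_n = 129.6 kN/bolt. φR_n = 0.75 × (3×90.72 + 3×129.6) = 495.7 kN.
Tension yield (gross): A_g = 231×8 = 1848 mm². φR_n = 0.90 × 345 × 1848 = 573.8 kN.
Tension rupture (net): A_n = (231 − 3×20)×8 = 1368 mm² (U = 1.0, A_e = A_n). φR_n = 0.75 × 450 × 1368 = 461.7 kN.
Governing: min(848.7, 495.7, 573.8, 461.7) = 461.7 kN → net-section rupture.

461.7 kN (net-section rupture governs)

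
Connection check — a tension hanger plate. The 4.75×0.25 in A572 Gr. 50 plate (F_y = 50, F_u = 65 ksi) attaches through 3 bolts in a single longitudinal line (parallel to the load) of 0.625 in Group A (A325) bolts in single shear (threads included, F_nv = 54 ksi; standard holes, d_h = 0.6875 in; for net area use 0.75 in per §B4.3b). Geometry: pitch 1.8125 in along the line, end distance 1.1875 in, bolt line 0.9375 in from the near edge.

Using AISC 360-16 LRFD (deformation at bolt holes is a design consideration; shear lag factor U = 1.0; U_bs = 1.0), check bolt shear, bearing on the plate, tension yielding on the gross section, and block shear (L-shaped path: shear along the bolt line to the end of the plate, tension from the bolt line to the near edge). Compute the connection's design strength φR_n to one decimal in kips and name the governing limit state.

Bolt shear: A_b = π(0.625)²/4 = 0.3068 in². φR_n = 0.75 × 54 × 0.3068 × 3 × 1 = 37.3 kips.
Bearing (0.25 in plate, F_u = 65 ksi): end bolts L_c = 1.1875 − 0.6875/2 = 0.84375, R_n = min(1.2×0.84375×0.25×65, 2.4×0.625×0.25×65) = 16.453 kips/bolt; interior L_c = 1.8125 − 0.6875 = 1.125, R_n = 21.938 kips/bolt. φR_n = 0.75 × (1×16.453 + 2×21.938) = 45.2 kips.
Tension yield (gross): A_g = 4.75×0.25 = 1.1875 in². φR_n = 0.90 × 50 × 1.1875 = 53.4 kips.
Block shear: shear path 1×[1.1875+2×1.8125] = 1×4.8125 in, A_gv = 1.2031, A_nv = 1×(4.8125 − 2.5×0.75)×0.25 = 0.73438 in²; tension to near edge: (0.9375 − 0.5×0.75)×0.25 = 0.14063 in². R_n = min(0.6×65×0.73438, 0.6×50×1.2031) + 1.0×65×0.14063 = min(28.641, 36.093) + 9.141 = 37.782 kips. φR_n = 0.75 × 37.782 = 28.3 kips.
Governing: min(37.3, 45.2, 53.4, 28.3) = 28.3 kips → block shear.

28.3 kips (block shear governs)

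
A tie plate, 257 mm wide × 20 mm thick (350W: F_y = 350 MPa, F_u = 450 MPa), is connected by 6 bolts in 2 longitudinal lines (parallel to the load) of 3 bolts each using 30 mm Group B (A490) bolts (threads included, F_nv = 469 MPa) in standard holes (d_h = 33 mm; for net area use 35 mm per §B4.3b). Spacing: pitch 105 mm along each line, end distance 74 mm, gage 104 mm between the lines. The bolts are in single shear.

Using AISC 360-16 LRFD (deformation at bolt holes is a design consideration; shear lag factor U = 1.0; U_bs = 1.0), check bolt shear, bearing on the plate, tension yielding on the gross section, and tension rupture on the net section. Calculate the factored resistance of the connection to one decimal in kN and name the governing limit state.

1262.3 kN (net-section rupture governs)

Bolt shear: A_b = π(30)²/4 = 706.86 mm². φR_n = 0.75 × 469 × 706.86 × 6 × 1 = 1491.8 kN.
Bearing (20 mm plate, F_u = 450 MPa): end bolts L_c = 74 − 33/2 = 57.5, R_n = min(1.2×57.5×20×450, 2.4×30×20×450) = 621 kN/bolt; interior L_c = 105 − 33 = 72, R_n = 648 kN/bolt. φR_n = 0.75 × (2×621 + 4×648) = 2875.5 kN.
Tension yield (gross): A_g = 257×20 = 5140 mm². φR_n = 0.90 × 350 × 5140 = 1619.1 kN.
Tension rupture (net): A_n = (257 − 2×35)×20 = 3740 mm² (U = 1.0, A_e = A_n). φR_n = 0.75 × 450 × 3740 = 1262.3 kN.
Governing: min(1491.8, 2875.5, 1619.1, 1262.3) = 1262.3 kN → net-section rupture.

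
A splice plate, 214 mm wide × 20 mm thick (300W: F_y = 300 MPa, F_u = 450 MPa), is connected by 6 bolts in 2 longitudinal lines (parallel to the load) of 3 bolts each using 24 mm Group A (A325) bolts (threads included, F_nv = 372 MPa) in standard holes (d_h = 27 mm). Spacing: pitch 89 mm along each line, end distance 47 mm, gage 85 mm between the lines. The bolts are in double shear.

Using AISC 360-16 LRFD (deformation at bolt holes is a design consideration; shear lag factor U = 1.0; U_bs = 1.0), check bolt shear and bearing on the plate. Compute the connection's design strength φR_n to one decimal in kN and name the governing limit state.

Bolt shear: A_b = π(24)²/4 = 452.39 mm². φR_n = 0.75 × 372 × 452.39 × 6 × 2 = 1514.6 kN.
Bearing (20 mm plate, F_u = 450 MPa): end bolts L_c = 47 − 27/2 = 33.5, R_n = min(1.2×33.5×20×450, 2.4×24×20×450) = 361.8 kN/bolt; interior L_c = 89 − 27 = 62, R_n = 518.4 kN/bolt. φR_n = 0.75 × (2×361.8 + 4×518.4) = 2097.9 kN.
Governing: min(1514.6, 2097.9) = 1514.6 kN → bolt shear.

1514.6 kN (bolt shear governs)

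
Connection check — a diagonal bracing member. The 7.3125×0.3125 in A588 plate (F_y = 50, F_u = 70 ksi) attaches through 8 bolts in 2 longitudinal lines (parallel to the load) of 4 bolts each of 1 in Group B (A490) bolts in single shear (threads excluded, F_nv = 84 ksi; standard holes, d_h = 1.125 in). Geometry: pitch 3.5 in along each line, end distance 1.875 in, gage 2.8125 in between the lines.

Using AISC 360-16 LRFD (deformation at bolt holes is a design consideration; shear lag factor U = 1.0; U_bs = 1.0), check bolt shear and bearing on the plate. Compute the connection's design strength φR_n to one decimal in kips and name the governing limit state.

Bolt shear: A_b = π(1)²/4 = 0.7854 in². φR_n = 0.75 × 84 × 0.7854 × 8 × 1 = 395.8 kips.
Bearing (0.3125 in plate, F_u = 70 ksi): end bolts L_c = 1.875 − 1.125/2 = 1.3125, R_n = min(1.2×1.3125×0.3125×70, 2.4×1×0.3125×70) = 34.453 kips/bolt; interior L_c = 3.5 − 1.125 = 2.375, R_n = 52.5 kips/bolt. φR_n = 0.75 × (2×34.453 + 6×52.5) = 287.9 kips.
Governing: min(395.8, 287.9) = 287.9 kips → bearing.

287.9 kips (bearing governs)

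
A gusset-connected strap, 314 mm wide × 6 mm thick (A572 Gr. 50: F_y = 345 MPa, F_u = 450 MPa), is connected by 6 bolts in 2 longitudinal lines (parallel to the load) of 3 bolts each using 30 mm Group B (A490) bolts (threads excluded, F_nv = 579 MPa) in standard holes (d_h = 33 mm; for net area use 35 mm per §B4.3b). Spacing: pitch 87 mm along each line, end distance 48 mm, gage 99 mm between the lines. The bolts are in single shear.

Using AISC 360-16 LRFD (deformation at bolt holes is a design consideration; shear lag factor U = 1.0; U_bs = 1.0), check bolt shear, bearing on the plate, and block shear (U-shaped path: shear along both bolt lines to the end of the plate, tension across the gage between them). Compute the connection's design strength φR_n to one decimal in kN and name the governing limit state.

Bolt shear: A_b = π(30)²/4 = 706.86 mm². φR_n = 0.75 × 579 × 706.86 × 6 × 1 = 1841.7 kN.
Bearing (6 mm plate, F_u = 450 MPa): end bolts L_c = 48 − 33/2 = 31.5, R_n = min(1.2×31.5×6×450, 2.4×30×6×450) = 102.06 kN/bolt; interior L_c = 87 − 33 = 54, R_n = 174.96 kN/bolt. φR_n = 0.75 × (2×102.06 + 4×174.96) = 678.0 kN.
Block shear: shear path 2×[48+2×87] = 2×222 mm, A_gv = 2664, A_nv = 2×(222 − 2.5×35)×6 = 1614 mm²; tension across gage: (99 − 1×35)×6 = 384 mm². R_n = min(0.6×450×1614, 0.6×345×2664) + 1.0×450×384 = min(435.78, 551.45) + 172.8 = 608.58 kN. φR_n = 0.75 × 608.58 = 456.4 kN.
Governing: min(1841.7, 678.0, 456.4) = 456.4 kN → block shear.

456.4 kN (block shear governs)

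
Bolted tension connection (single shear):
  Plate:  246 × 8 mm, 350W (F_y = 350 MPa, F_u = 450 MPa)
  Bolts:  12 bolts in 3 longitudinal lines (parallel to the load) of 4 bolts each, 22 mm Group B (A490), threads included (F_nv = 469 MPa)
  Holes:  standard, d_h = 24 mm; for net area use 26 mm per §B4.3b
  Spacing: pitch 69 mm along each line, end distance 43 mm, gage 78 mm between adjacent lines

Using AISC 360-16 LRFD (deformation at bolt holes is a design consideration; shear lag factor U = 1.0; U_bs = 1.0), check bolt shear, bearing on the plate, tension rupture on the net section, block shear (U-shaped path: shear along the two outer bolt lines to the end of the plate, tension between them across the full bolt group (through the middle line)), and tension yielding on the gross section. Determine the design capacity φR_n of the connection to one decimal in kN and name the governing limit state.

Bolt shear: A_b = π(22)²/4 = 380.13 mm². φR_n = 0.75 × 469 × 380.13 × 12 × 1 = 1604.5 kN.
Bearing (8 mm plate, F_u = 450 MPa): end bolts L_c = 43 − 24/2 = 31, R_n = min(1.2×31×8×450, 2.4×22×8×450) = 133.92 kN/bolt; interior L_c = 69 − 24 = 45, R_n = 190.08 kN/bolt. φR_n = 0.75 × (3×133.92 + 9×190.08) = 1584.4 kN.
Tension rupture (net): A_n = (246 − 3×26)×8 = 1344 mm² (U = 1.0, A_e = A_n). φR_n = 0.75 × 450 × 1344 = 453.6 kN.
Block shear: shear path 2×[43+3×69] = 2×250 mm, A_gv = 4000, A_nv = 2×(250 − 3.5×26)×8 = 2544 mm²; tension across gage: (156 − 2×26)×8 = 832 mm². R_n = min(0.6×450×2544, 0.6×350×4000) + 1.0×450×832 = min(686.88, 840) + 374.4 = 1061.3 kN. φR_n = 0.75 × 1061.3 = 796.0 kN.
Tension yield (gross): A_g = 246×8 = 1968 mm². φR_n = 0.90 × 350 × 1968 = 619.9 kN.
Governing: min(1604.5, 1584.4, 453.6, 796.0, 619.9) = 453.6 kN → net-section rupture.

453.6 kN (net-section rupture governs)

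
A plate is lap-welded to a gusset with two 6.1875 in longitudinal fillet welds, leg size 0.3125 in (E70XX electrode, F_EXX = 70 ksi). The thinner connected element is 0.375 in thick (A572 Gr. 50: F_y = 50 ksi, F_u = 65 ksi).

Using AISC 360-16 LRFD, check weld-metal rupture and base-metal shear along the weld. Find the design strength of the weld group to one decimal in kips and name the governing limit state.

Weld metal: throat = 0.707×0.3125 = 0.22094 in, L = 2×6.1875 = 12.375 in. φR_n = 0.75 × 0.6 × 70 × 0.22094 × 12.375 = 86.1 kips.
Base metal shear (0.375 in plate): yield φR_n = 1.0×0.6×50×0.375×12.375 = 139.2 kips; rupture φR_n = 0.75×0.6×65×0.375×12.375 = 135.7 kips; take 135.7 kips (rupture).
Governing: min(86.1, 135.7) = 86.1 kips → weld metal.

86.1 kips (weld metal governs)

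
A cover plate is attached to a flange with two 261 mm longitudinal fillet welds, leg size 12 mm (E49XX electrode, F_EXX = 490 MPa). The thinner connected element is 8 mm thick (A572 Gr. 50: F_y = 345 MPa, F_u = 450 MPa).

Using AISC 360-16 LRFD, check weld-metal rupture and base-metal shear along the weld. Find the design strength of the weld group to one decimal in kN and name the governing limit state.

845.6 kN (base-metal shear governs)

Weld metal: throat = 0.707×12 = 8.484 mm, L = 2×261 = 522 mm. φR_n = 0.75 × 0.6 × 490 × 8.484 × 522 = 976.5 kN.
Base metal shear (8 mm plate): yield φR_n = 1.0×0.6×345×8×522 = 864.4 kN; rupture φR_n = 0.75×0.6×450×8×522 = 845.6 kN; take 845.6 kN (rupture).
Governing: min(976.5, 845.6) = 845.6 kN → base-metal shear.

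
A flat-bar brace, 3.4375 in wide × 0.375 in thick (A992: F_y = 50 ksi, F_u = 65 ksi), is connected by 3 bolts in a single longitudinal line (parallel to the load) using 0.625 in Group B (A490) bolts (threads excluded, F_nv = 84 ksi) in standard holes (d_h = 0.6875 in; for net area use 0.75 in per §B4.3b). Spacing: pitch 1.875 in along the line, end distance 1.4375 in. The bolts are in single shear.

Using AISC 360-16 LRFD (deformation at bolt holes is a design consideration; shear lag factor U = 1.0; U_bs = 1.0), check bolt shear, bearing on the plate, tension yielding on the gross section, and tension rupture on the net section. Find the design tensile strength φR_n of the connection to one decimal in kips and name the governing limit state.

Bolt shear: A_b = π(0.625)²/4 = 0.3068 in². φR_n = 0.75 × 84 × 0.3068 × 3 × 1 = 58.0 kips.
Bearing (0.375 in plate, F_u = 65 ksi): end bolts L_c = 1.4375 − 0.6875/2 = 1.09375, R_n = min(1.2×1.09375×0.375×65, 2.4×0.625×0.375×65) = 31.992 kips/bolt; interior L_c = 1.875 − 0.6875 = 1.1875, R_n = 34.734 kips/bolt. φR_n = 0.75 × (1×31.992 + 2×34.734) = 76.1 kips.
Tension yield (gross): A_g = 3.4375×0.375 = 1.2891 in². φR_n = 0.90 × 50 × 1.2891 = 58.0 kips.
Tension rupture (net): A_n = (3.4375 − 1×0.75)×0.375 = 1.0078 in² (U = 1.0, A_e = A_n). φR_n = 0.75 × 65 × 1.0078 = 49.1 kips.
Governing: min(58.0, 76.1, 58.0, 49.1) = 49.1 kips → net-section rupture.

49.1 kips (net-section rupture governs)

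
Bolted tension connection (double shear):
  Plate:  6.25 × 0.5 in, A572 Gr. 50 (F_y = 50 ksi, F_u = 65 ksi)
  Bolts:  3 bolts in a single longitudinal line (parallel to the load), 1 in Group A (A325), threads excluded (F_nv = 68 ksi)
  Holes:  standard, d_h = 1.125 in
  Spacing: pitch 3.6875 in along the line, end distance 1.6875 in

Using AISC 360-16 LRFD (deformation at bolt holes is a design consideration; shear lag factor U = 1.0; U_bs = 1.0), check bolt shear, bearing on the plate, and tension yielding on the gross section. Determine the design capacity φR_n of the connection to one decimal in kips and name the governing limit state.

Bolt shear: A_b = π(1)²/4 = 0.7854 in². φR_n = 0.75 × 68 × 0.7854 × 3 × 2 = 240.3 kips.
Bearing (0.5 in plate, F_u = 65 ksi): end bolts L_c = 1.6875 − 1.125/2 = 1.125, R_n = min(1.2×1.125×0.5×65, 2.4×1×0.5×65) = 43.875 kips/bolt; interior L_c = 3.6875 − 1.125 = 2.5625, R_n = 78 kips/bolt. φR_n = 0.75 × (1×43.875 + 2×78) = 149.9 kips.
Tension yield (gross): A_g = 6.25×0.5 = 3.125 in². φR_n = 0.90 × 50 × 3.125 = 140.6 kips.
Governing: min(240.3, 149.9, 140.6) = 140.6 kips → gross-section yield.

140.6 kips (gross-section yield governs)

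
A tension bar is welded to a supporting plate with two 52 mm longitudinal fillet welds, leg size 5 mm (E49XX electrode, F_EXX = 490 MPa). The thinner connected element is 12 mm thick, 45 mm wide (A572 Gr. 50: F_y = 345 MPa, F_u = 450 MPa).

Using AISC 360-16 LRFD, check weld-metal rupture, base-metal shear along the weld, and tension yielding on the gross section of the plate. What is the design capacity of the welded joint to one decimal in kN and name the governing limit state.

81.1 kN (weld metal governs)

Weld metal: throat = 0.707×5 = 3.535 mm, L = 2×52 = 104 mm. φR_n = 0.75 × 0.6 × 490 × 3.535 × 104 = 81.1 kN.
Base metal shear (12 mm plate): yield φR_n = 1.0×0.6×345×12×104 = 258.3 kN; rupture φR_n = 0.75×0.6×450×12×104 = 252.7 kN; take 252.7 kN (rupture).
Tension yield (gross): A_g = 45×12 = 540 mm². φR_n = 0.90 × 345 × 540 = 167.7 kN.
Governing: min(81.1, 252.7, 167.7) = 81.1 kN → weld metal.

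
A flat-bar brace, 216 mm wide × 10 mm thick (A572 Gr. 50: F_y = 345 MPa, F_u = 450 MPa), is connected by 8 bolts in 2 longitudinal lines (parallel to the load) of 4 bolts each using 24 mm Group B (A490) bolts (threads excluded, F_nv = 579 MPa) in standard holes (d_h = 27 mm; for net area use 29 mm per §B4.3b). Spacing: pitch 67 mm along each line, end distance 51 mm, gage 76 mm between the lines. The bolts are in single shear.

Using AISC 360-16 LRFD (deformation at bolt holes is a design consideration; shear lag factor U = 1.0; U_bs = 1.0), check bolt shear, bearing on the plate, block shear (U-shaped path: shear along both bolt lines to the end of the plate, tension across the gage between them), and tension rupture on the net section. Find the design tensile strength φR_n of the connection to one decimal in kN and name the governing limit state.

533.3 kN (net-section rupture governs)

Bolt shear: A_b = π(24)²/4 = 452.39 mm². φR_n = 0.75 × 579 × 452.39 × 8 × 1 = 1571.6 kN.
Bearing (10 mm plate, F_u = 450 MPa): end bolts L_c = 51 − 27/2 = 37.5, R_n = min(1.2×37.5×10×450, 2.4×24×10×450) = 202.5 kN/bolt; interior L_c = 67 − 27 = 40, R_n = 216 kN/bolt. φR_n = 0.75 × (2×202.5 + 6×216) = 1275.8 kN.
Block shear: shear path 2×[51+3×67] = 2×252 mm, A_gv = 5040, A_nv = 2×(252 − 3.5×29)×10 = 3010 mm²; tension across gage: (76 − 1×29)×10 = 470 mm². R_n = min(0.6×450×3010, 0.6×345×5040) + 1.0×450×470 = min(812.7, 1043.3) + 211.5 = 1024.2 kN. φR_n = 0.75 × 1024.2 = 768.2 kN.
Tension rupture (net): A_n = (216 − 2×29)×10 = 1580 mm² (U = 1.0, A_e = A_n). φR_n = 0.75 × 450 × 1580 = 533.3 kN.
Governing: min(1571.6, 1275.8, 768.2, 533.3) = 533.3 kN → net-section rupture.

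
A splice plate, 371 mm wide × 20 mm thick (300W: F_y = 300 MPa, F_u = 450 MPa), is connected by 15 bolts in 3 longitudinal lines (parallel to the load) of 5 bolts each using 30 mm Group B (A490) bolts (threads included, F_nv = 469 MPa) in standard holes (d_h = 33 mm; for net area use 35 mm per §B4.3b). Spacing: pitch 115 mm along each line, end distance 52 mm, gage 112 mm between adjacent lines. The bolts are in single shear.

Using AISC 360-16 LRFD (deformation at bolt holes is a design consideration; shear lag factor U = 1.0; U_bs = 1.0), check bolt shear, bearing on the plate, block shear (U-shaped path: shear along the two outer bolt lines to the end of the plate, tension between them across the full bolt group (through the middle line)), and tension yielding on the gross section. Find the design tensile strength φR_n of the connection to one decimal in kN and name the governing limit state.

Bolt shear: A_b = π(30)²/4 = 706.86 mm². φR_n = 0.75 × 469 × 706.86 × 15 × 1 = 3729.6 kN.
Bearing (20 mm plate, F_u = 450 MPa): end bolts L_c = 52 − 33/2 = 35.5, R_n = min(1.2×35.5×20×450, 2.4×30×20×450) = 383.4 kN/bolt; interior L_c = 115 − 33 = 82, R_n = 648 kN/bolt. φR_n = 0.75 × (3×383.4 + 12×648) = 6694.7 kN.
Block shear: shear path 2×[52+4×115] = 2×512 mm, A_gv = 20480, A_nv = 2×(512 − 4.5×35)×20 = 14180 mm²; tension across gage: (224 − 2×35)×20 = 3080 mm². R_n = min(0.6×450×14180, 0.6×300×20480) + 1.0×450×3080 = min(3828.6, 3686.4) + 1386 = 5072.4 kN. φR_n = 0.75 × 5072.4 = 3804.3 kN.
Tension yield (gross): A_g = 371×20 = 7420 mm². φR_n = 0.90 × 300 × 7420 = 2003.4 kN.
Governing: min(3729.6, 6694.7, 3804.3, 2003.4) = 2003.4 kN → gross-section yield.

2003.4 kN (gross-section yield governs)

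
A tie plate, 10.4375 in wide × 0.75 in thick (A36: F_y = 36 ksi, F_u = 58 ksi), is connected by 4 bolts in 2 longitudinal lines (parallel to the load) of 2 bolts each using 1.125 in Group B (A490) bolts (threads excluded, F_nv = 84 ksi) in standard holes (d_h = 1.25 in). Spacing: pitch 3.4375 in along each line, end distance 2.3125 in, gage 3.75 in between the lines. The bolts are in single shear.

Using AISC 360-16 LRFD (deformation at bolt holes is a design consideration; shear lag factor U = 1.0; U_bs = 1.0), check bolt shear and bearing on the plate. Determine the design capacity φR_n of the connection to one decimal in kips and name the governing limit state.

Bolt shear: A_b = π(1.125)²/4 = 0.99402 in². φR_n = 0.75 × 84 × 0.99402 × 4 × 1 = 250.5 kips.
Bearing (0.75 in plate, F_u = 58 ksi): end bolts L_c = 2.3125 − 1.25/2 = 1.6875, R_n = min(1.2×1.6875×0.75×58, 2.4×1.125×0.75×58) = 88.088 kips/bolt; interior L_c = 3.4375 − 1.25 = 2.1875, R_n = 114.19 kips/bolt. φR_n = 0.75 × (2×88.088 + 2×114.19) = 303.4 kips.
Governing: min(250.5, 303.4) = 250.5 kips → bolt shear.

250.5 kips (bolt shear governs)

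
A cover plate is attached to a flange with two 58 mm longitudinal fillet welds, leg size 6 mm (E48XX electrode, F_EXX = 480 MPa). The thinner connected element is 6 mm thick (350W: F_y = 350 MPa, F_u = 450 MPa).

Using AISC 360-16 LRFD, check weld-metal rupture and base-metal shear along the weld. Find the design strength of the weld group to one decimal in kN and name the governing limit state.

106.3 kN (weld metal governs)

Weld metal: throat = 0.707×6 = 4.242 mm, L = 2×58 = 116 mm. φR_n = 0.75 × 0.6 × 480 × 4.242 × 116 = 106.3 kN.
Base metal shear (6 mm plate): yield φR_n = 1.0×0.6×350×6×116 = 146.2 kN; rupture φR_n = 0.75×0.6×450×6×116 = 140.9 kN; take 140.9 kN (rupture).
Governing: min(106.3, 140.9) = 106.3 kN → weld metal.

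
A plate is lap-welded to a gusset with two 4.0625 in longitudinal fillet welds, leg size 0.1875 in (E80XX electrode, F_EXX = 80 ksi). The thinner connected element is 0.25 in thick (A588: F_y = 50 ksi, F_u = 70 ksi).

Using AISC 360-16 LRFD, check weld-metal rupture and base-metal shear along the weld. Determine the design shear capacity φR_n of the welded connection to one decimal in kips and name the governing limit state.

38.8 kips (weld metal governs)

Weld metal: throat = 0.707×0.1875 = 0.13256 in, L = 2×4.0625 = 8.125 in. φR_n = 0.75 × 0.6 × 80 × 0.13256 × 8.125 = 38.8 kips.
Base metal shear (0.25 in plate): yield φR_n = 1.0×0.6×50×0.25×8.125 = 60.9 kips; rupture φR_n = 0.75×0.6×70×0.25×8.125 = 64.0 kips; take 60.9 kips (yield).
Governing: min(38.8, 60.9) = 38.8 kips → weld metal.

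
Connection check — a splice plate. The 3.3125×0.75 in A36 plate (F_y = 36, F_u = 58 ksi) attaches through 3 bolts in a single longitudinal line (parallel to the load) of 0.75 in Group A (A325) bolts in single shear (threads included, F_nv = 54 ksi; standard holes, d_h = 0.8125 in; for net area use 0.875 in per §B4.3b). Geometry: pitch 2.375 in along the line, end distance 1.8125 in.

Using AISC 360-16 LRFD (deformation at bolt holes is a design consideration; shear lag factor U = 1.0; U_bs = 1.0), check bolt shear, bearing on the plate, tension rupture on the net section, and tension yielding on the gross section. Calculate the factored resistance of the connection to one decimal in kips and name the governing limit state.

53.7 kips (bolt shear governs)

Bolt shear: A_b = π(0.75)²/4 = 0.44179 in². φR_n = 0.75 × 54 × 0.44179 × 3 × 1 = 53.7 kips.
Bearing (0.75 in plate, F_u = 58 ksi): end bolts L_c = 1.8125 − 0.8125/2 = 1.40625, R_n = min(1.2×1.40625×0.75×58, 2.4×0.75×0.75×58) = 73.406 kips/bolt; interior L_c = 2.375 − 0.8125 = 1.5625, R_n = 78.3 kips/bolt. φR_n = 0.75 × (1×73.406 + 2×78.3) = 172.5 kips.
Tension rupture (net): A_n = (3.3125 − 1×0.875)×0.75 = 1.8281 in² (U = 1.0, A_e = A_n). φR_n = 0.75 × 58 × 1.8281 = 79.5 kips.
Tension yield (gross): A_g = 3.3125×0.75 = 2.4844 in². φR_n = 0.90 × 36 × 2.4844 = 80.5 kips.
Governing: min(53.7, 172.5, 79.5, 80.5) = 53.7 kips → bolt shear.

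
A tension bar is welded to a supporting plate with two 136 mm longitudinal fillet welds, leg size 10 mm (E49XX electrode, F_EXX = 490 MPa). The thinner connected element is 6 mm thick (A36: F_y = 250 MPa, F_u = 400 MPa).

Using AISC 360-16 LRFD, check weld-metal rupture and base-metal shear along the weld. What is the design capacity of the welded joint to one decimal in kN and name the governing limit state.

Weld metal: throat = 0.707×10 = 7.07 mm, L = 2×136 = 272 mm. φR_n = 0.75 × 0.6 × 490 × 7.07 × 272 = 424.0 kN.
Base metal shear (6 mm plate): yield φR_n = 1.0×0.6×250×6×272 = 244.8 kN; rupture φR_n = 0.75×0.6×400×6×272 = 293.8 kN; take 244.8 kN (yield).
Governing: min(424.0, 244.8) = 244.8 kN → base-metal shear.

244.8 kN (base-metal shear governs)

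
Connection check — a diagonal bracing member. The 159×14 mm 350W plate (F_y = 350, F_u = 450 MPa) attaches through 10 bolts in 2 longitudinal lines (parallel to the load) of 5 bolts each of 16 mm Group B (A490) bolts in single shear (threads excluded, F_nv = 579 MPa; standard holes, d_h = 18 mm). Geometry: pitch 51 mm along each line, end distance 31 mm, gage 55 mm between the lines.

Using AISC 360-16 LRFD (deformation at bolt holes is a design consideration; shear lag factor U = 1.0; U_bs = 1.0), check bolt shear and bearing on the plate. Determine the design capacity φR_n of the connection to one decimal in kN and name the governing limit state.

873.1 kN (bolt shear governs)

Bolt shear: A_b = π(16)²/4 = 201.06 mm². φR_n = 0.75 × 579 × 201.06 × 10 × 1 = 873.1 kN.
Bearing (14 mm plate, F_u = 450 MPa): end bolts L_c = 31 − 18/2 = 22, R_n = min(1.2×22×14×450, 2.4×16×14×450) = 166.32 kN/bolt; interior L_c = 51 − 18 = 33, R_n = 241.92 kN/bolt. φR_n = 0.75 × (2×166.32 + 8×241.92) = 1701.0 kN.
Governing: min(873.1, 1701.0) = 873.1 kN → bolt shear.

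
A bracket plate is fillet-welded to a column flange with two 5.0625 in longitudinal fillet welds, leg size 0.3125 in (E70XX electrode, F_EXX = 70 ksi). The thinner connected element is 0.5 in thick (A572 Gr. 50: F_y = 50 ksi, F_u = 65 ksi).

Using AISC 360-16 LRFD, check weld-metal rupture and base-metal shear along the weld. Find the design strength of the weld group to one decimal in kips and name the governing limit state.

Weld metal: throat = 0.707×0.3125 = 0.22094 in, L = 2×5.0625 = 10.125 in. φR_n = 0.75 × 0.6 × 70 × 0.22094 × 10.125 = 70.5 kips.
Base metal shear (0.5 in plate): yield φR_n = 1.0×0.6×50×0.5×10.125 = 151.9 kips; rupture φR_n = 0.75×0.6×65×0.5×10.125 = 148.1 kips; take 148.1 kips (rupture).
Governing: min(70.5, 148.1) = 70.5 kips → weld metal.

70.5 kips (weld metal governs)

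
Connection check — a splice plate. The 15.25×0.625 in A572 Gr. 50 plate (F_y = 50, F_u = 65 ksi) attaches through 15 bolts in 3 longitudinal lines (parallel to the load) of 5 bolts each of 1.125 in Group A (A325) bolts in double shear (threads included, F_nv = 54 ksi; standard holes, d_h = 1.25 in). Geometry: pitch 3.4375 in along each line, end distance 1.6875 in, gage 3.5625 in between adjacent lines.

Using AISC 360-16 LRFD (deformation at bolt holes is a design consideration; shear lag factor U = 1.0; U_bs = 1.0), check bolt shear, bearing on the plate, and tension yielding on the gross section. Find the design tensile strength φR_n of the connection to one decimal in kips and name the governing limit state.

Bolt shear: A_b = π(1.125)²/4 = 0.99402 in². φR_n = 0.75 × 54 × 0.99402 × 15 × 2 = 1207.7 kips.
Bearing (0.625 in plate, F_u = 65 ksi): end bolts L_c = 1.6875 − 1.25/2 = 1.0625, R_n = min(1.2×1.0625×0.625×65, 2.4×1.125×0.625×65) = 51.797 kips/bolt; interior L_c = 3.4375 − 1.25 = 2.1875, R_n = 106.64 kips/bolt. φR_n = 0.75 × (3×51.797 + 12×106.64) = 1076.3 kips.
Tension yield (gross): A_g = 15.25×0.625 = 9.5313 in². φR_n = 0.90 × 50 × 9.5313 = 428.9 kips.
Governing: min(1207.7, 1076.3, 428.9) = 428.9 kips → gross-section yield.

428.9 kips (gross-section yield governs)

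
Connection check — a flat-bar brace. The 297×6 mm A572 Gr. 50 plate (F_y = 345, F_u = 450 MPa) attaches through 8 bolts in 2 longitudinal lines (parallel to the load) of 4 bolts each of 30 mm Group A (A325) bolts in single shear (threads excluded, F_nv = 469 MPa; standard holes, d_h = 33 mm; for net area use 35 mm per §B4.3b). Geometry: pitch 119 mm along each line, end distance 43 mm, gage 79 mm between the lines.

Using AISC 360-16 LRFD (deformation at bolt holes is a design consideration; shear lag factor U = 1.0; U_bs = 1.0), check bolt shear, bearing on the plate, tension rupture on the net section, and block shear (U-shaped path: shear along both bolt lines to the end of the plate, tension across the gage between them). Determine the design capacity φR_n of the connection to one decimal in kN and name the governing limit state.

459.7 kN (net-section rupture governs)

Bolt shear: A_b = π(30)²/4 = 706.86 mm². φR_n = 0.75 × 469 × 706.86 × 8 × 1 = 1989.1 kN.
Bearing (6 mm plate, F_u = 450 MPa): end bolts L_c = 43 − 33/2 = 26.5, R_n = min(1.2×26.5×6×450, 2.4×30×6×450) = 85.86 kN/bolt; interior L_c = 119 − 33 = 86, R_n = 194.4 kN/bolt. φR_n = 0.75 × (2×85.86 + 6×194.4) = 1003.6 kN.
Tension rupture (net): A_n = (297 − 2×35)×6 = 1362 mm² (U = 1.0, A_e = A_n). φR_n = 0.75 × 450 × 1362 = 459.7 kN.
Block shear: shear path 2×[43+3×119] = 2×400 mm, A_gv = 4800, A_nv = 2×(400 − 3.5×35)×6 = 3330 mm²; tension across gage: (79 − 1×35)×6 = 264 mm². R_n = min(0.6×450×3330, 0.6×345×4800) + 1.0×450×264 = min(899.1, 993.6) + 118.8 = 1017.9 kN. φR_n = 0.75 × 1017.9 = 763.4 kN.
Governing: min(1989.1, 1003.6, 459.7, 763.4) = 459.7 kN → net-section rupture.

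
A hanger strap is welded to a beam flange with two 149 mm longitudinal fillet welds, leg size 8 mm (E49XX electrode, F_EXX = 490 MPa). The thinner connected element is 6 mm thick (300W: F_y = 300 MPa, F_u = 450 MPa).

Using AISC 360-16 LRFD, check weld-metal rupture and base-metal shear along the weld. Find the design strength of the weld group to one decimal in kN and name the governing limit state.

Weld metal: throat = 0.707×8 = 5.656 mm, L = 2×149 = 298 mm. φR_n = 0.75 × 0.6 × 490 × 5.656 × 298 = 371.7 kN.
Base metal shear (6 mm plate): yield φR_n = 1.0×0.6×300×6×298 = 321.8 kN; rupture φR_n = 0.75×0.6×450×6×298 = 362.1 kN; take 321.8 kN (yield).
Governing: min(371.7, 321.8) = 321.8 kN → base-metal shear.

321.8 kN (base-metal shear governs)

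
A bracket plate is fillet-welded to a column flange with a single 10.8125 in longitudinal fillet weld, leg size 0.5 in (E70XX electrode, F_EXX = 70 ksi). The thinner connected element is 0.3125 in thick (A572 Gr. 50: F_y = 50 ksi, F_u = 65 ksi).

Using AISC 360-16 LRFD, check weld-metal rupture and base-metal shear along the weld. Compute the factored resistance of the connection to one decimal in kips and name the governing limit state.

Weld metal: throat = 0.707×0.5 = 0.3535 in, L = 10.8125 in. φR_n = 0.75 × 0.6 × 70 × 0.3535 × 10.8125 = 120.4 kips.
Base metal shear (0.3125 in plate): yield φR_n = 1.0×0.6×50×0.3125×10.8125 = 101.4 kips; rupture φR_n = 0.75×0.6×65×0.3125×10.8125 = 98.8 kips; take 98.8 kips (rupture).
Governing: min(120.4, 98.8) = 98.8 kips → base-metal shear.

98.8 kips (base-metal shear governs)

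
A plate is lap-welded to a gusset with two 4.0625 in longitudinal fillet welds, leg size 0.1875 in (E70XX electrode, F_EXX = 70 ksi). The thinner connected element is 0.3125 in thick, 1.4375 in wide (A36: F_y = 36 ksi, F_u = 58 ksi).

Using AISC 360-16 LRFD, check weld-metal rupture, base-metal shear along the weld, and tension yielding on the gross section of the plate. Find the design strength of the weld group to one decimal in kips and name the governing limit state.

Weld metal: throat = 0.707×0.1875 = 0.13256 in, L = 2×4.0625 = 8.125 in. φR_n = 0.75 × 0.6 × 70 × 0.13256 × 8.125 = 33.9 kips.
Base metal shear (0.3125 in plate): yield φR_n = 1.0×0.6×36×0.3125×8.125 = 54.8 kips; rupture φR_n = 0.75×0.6×58×0.3125×8.125 = 66.3 kips; take 54.8 kips (yield).
Tension yield (gross): A_g = 1.4375×0.3125 = 0.44922 in². φR_n = 0.90 × 36 × 0.44922 = 14.6 kips.
Governing: min(33.9, 54.8, 14.6) = 14.6 kips → gross-section yield.

14.6 kips (gross-section yield governs)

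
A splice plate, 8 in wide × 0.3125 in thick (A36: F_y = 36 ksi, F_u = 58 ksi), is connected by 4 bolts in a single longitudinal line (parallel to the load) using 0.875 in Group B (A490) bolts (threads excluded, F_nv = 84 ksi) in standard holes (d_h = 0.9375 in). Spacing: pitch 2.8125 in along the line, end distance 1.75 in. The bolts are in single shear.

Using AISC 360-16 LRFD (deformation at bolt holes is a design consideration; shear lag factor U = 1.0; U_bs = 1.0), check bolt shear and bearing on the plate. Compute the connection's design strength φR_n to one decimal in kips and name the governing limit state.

106.5 kips (bearing governs)

Bolt shear: A_b = π(0.875)²/4 = 0.60132 in². φR_n = 0.75 × 84 × 0.60132 × 4 × 1 = 151.5 kips.
Bearing (0.3125 in plate, F_u = 58 ksi): end bolts L_c = 1.75 − 0.9375/2 = 1.28125, R_n = min(1.2×1.28125×0.3125×58, 2.4×0.875×0.3125×58) = 27.867 kips/bolt; interior L_c = 2.8125 − 0.9375 = 1.875, R_n = 38.063 kips/bolt. φR_n = 0.75 × (1×27.867 + 3×38.063) = 106.5 kips.
Governing: min(151.5, 106.5) = 106.5 kips → bearing.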